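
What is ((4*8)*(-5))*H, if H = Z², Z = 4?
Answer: -2560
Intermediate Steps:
H = 16 (H = 4² = 16)
((4*8)*(-5))*H = ((4*8)*(-5))*16 = (32*(-5))*16 = -160*16 = -2560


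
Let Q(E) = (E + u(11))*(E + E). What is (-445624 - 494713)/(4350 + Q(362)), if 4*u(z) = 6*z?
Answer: -940337/278384 ≈ -3.3778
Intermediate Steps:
u(z) = 3*z/2 (u(z) = (6*z)/4 = 3*z/2)
Q(E) = 2*E*(33/2 + E) (Q(E) = (E + (3/2)*11)*(E + E) = (E + 33/2)*(2*E) = (33/2 + E)*(2*E) = 2*E*(33/2 + E))
(-445624 - 494713)/(4350 + Q(362)) = (-445624 - 494713)/(4350 + 362*(33 + 2*362)) = -940337/(4350 + 362*(33 + 724)) = -940337/(4350 + 362*757) = -940337/(4350 + 274034) = -940337/278384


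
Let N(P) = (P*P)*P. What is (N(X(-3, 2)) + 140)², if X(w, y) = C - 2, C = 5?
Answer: 27889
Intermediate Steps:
X(w, y) = 3 (X(w, y) = 5 - 2 = 3)
N(P) = P³ (N(P) = P²*P = P³)
(N(X(-3, 2)) + 140)² = (3³ + 140)² = (27 + 140)² = 167² = 27889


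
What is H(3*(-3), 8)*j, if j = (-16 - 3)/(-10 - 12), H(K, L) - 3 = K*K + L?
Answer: 874/11 ≈ 79.455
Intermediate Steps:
H(K, L) = 3 + L + K² (H(K, L) = 3 + (K*K + L) = 3 + (K² + L) = 3 + (L + K²) = 3 + L + K²)
j = 19/22 (j = -19/(-22) = -19*(-1/22) = 19/22 ≈ 0.86364)
H(3*(-3), 8)*j = (3 + 8 + (3*(-3))²)*(19/22) = (3 + 8 + (-9)²)*(19/22) = (3 + 8 + 81)*(19/22) = 92*(19/22) = 874/11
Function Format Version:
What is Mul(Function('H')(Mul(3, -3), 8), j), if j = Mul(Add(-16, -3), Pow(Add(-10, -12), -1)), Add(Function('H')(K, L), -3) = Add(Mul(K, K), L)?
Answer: Rational(874, 11) ≈ 79.455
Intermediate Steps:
Function('H')(K, L) = Add(3, L, Pow(K, 2)) (Function('H')(K, L) = Add(3, Add(Mul(K, K), L)) = Add(3, Add(Pow(K, 2), L)) = Add(3, Add(L, Pow(K, 2))) = Add(3, L, Pow(K, 2)))
j = Rational(19, 22) (j = Mul(-19, Pow(-22, -1)) = Mul(-19, Rational(-1, 22)) = Rational(19, 22) ≈ 0.86364)
Mul(Function('H')(Mul(3, -3), 8), j) = Mul(Add(3, 8, Pow(Mul(3, -3), 2)), Rational(19, 22)) = Mul(Add(3, 8, Pow(-9, 2)), Rational(19, 22)) = Mul(Add(3, 8, 81), Rational(19, 22)) = Mul(92, Rational(19, 22)) = Rational(874, 11)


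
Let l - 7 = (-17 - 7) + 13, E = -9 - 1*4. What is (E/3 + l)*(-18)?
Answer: 150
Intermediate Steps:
E = -13 (E = -9 - 4 = -13)
l = -4 (l = 7 + ((-17 - 7) + 13) = 7 + (-24 + 13) = 7 - 11 = -4)
(E/3 + l)*(-18) = (-13/3 - 4)*(-18) = -25/3*(-18) = 150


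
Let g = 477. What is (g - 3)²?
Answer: 224676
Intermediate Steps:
(g - 3)² = (477 - 3)² = 474² = 224676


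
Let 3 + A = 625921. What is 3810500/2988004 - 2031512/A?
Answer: -460638180381/233780685959 ≈ -1.9704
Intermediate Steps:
A = 625918 (A = -3 + 625921 = 625918)
3810500/2988004 - 2031512/A = 3810500/2988004 - 2031512/625918 = 3810500*(1/2988004) - 2031512*1/625918 = 952625/747001 - 1015756/312959 = -460638180381/233780685959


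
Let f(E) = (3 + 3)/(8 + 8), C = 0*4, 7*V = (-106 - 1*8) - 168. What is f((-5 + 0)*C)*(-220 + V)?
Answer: -2733/28 ≈ -97.607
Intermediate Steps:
V = -282/7 (V = ((-106 - 1*8) - 168)/7 = ((-106 - 8) - 168)/7 = (-114 - 168)/7 = (⅐)*(-282) = -282/7 ≈ -40.286)
C = 0
f(E) = 3/8 (f(E) = 6/16 = 6*(1/16) = 3/8)
f((-5 + 0)*C)*(-220 + V) = 3*(-220 - 282/7)/8 = (3/8)*(-1822/7) = -2733/28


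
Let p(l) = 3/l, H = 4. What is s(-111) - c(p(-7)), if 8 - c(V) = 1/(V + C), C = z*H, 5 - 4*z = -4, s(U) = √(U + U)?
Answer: -473/60 + I*√222 ≈ -7.8833 + 14.9*I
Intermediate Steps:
s(U) = √2*√U (s(U) = √(2*U) = √2*√U)
z = 9/4 (z = 5/4 - ¼*(-4) = 5/4 + 1 = 9/4 ≈ 2.2500)
C = 9 (C = (9/4)*4 = 9)
c(V) = 8 - 1/(9 + V) (c(V) = 8 - 1/(V + 9) = 8 - 1/(9 + V))
s(-111) - c(p(-7)) = √2*√(-111) - (71 + 8*(3/(-7)))/(9 + 3/(-7)) = √2*(I*√111) - (71 + 8*(3*(-⅐)))/(9 + 3*(-⅐)) = I*√222 - (71 + 8*(-3/7))/(9 - 3/7) = I*√222 - (71 - 24/7)/60/7 = I*√222 - 7*473/(60*7) = I*√222 - 1*473/60 = I*√222 - 473/60 = -473/60 + I*√222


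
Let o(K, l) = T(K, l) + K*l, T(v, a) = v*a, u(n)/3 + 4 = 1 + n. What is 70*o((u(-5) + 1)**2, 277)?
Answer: 20514620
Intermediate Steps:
u(n) = -9 + 3*n (u(n) = -12 + 3*(1 + n) = -12 + (3 + 3*n) = -9 + 3*n)
T(v, a) = a*v
o(K, l) = 2*K*l (o(K, l) = l*K + K*l = K*l + K*l = 2*K*l)
70*o((u(-5) + 1)**2, 277) = 70*(2*((-9 + 3*(-5)) + 1)**2*277) = 70*(2*((-9 - 15) + 1)**2*277) = 70*(2*(-24 + 1)**2*277) = 70*(2*(-23)**2*277) = 70*(2*529*277) = 70*293066 = 20514620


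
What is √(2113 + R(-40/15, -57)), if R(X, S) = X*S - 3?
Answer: √2262 ≈ 47.560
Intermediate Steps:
R(X, S) = -3 + S*X (R(X, S) = S*X - 3 = -3 + S*X)
√(2113 + R(-40/15, -57)) = √(2113 + (-3 - (-2280)/15)) = √(2113 + (-3 - 57*(-8/3))) = √(2113 + (-3 + 152)) = √(2113 + 149) = √2262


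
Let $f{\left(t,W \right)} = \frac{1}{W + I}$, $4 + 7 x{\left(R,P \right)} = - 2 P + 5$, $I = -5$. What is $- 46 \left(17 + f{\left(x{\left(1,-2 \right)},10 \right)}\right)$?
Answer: $- \frac{3956}{5} \approx -791.2$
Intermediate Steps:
$x{\left(R,P \right)} = \frac{1}{7} - \frac{2 P}{7}$ ($x{\left(R,P \right)} = - \frac{4}{7} + \frac{- 2 P + 5}{7} = - \frac{4}{7} + \frac{5 - 2 P}{7} = - \frac{4}{7} - \left(- \frac{5}{7} + \frac{2 P}{7}\right) = \frac{1}{7} - \frac{2 P}{7}$)
$f{\left(t,W \right)} = \frac{1}{-5 + W}$ ($f{\left(t,W \right)} = \frac{1}{W - 5} = \frac{1}{-5 + W}$)
$- 46 \left(17 + f{\left(x{\left(1,-2 \right)},10 \right)}\right) = - 46 \left(17 + \frac{1}{-5 + 10}\right) = - 46 \left(17 + \frac{1}{5}\right) = \left(-46\right) \frac{86}{5} = - \frac{3956}{5}$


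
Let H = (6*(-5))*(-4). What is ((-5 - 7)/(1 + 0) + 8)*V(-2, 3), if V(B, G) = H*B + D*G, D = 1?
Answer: 948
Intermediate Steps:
H = 120 (H = -30*(-4) = 120)
V(B, G) = G + 120*B (V(B, G) = 120*B + 1*G = 120*B + G = G + 120*B)
((-5 - 7)/(1 + 0) + 8)*V(-2, 3) = ((-5 - 7)/(1 + 0) + 8)*(3 + 120*(-2)) = (-12/1 + 8)*(3 - 240) = (-12*1 + 8)*(-237) = (-12 + 8)*(-237) = -4*(-237) = 948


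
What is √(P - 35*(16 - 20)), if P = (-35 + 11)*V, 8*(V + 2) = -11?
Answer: √221 ≈ 14.866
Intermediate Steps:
V = -27/8 (V = -2 + (⅛)*(-11) = -2 - 11/8 = -27/8 ≈ -3.3750)
P = 81 (P = (-35 + 11)*(-27/8) = -24*(-27/8) = 81)
√(P - 35*(16 - 20)) = √(81 - 35*(16 - 20)) = √(81 - 35*(-4)) = √(81 + 140) = √221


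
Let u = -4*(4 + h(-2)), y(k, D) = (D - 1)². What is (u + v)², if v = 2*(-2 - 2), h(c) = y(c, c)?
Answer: 3600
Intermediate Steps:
y(k, D) = (-1 + D)²
h(c) = (-1 + c)²
u = -52 (u = -4*(4 + (-1 - 2)²) = -4*(4 + (-3)²) = -4*(4 + 9) = -4*13 = -52)
v = -8 (v = 2*(-4) = -8)
(u + v)² = (-52 - 8)² = (-60)² = 3600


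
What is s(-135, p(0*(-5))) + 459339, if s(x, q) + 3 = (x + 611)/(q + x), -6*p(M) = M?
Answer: 62009884/135 ≈ 4.5933e+5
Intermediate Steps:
p(M) = -M/6
s(x, q) = -3 + (611 + x)/(q + x) (s(x, q) = -3 + (x + 611)/(q + x) = -3 + (611 + x)/(q + x))
s(-135, p(0*(-5))) + 459339 = (611 - (-1)*0*(-5)/2 - 2*(-135))/(-0*(-5) - 135) + 459339 = (611 - (-1)*0/2 + 270)/(-⅙*0 - 135) + 459339 = (611 - 3*0 + 270)/(0 - 135) + 459339 = (611 + 0 + 270)/(-135) + 459339 = -1/135*881 + 459339 = -881/135 + 459339 = 62009884/135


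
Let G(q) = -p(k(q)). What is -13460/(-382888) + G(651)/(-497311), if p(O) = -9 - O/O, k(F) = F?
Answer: 1672494295/47603603542 ≈ 0.035134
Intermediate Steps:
p(O) = -10 (p(O) = -9 - 1*1 = -9 - 1 = -10)
G(q) = 10 (G(q) = -1*(-10) = 10)
-13460/(-382888) + G(651)/(-497311) = -13460/(-382888) + 10/(-497311) = -13460*(-1/382888) + 10*(-1/497311) = 3365/95722 - 10/497311 = 1672494295/47603603542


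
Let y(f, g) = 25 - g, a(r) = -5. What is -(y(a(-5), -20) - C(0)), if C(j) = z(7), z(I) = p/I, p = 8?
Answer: -307/7 ≈ -43.857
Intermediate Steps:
z(I) = 8/I
C(j) = 8/7
-(y(a(-5), -20) - C(0)) = -((25 - 1*(-20)) - 1*8/7) = -((25 + 20) - 8/7) = -(45 - 8/7) = -1*307/7 = -307/7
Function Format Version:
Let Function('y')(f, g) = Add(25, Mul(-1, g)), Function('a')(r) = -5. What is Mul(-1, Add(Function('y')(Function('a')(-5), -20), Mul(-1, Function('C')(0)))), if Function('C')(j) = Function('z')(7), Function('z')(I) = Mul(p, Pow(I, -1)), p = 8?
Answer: Rational(-307, 7) ≈ -43.857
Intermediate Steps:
Function('z')(I) = Mul(8, Pow(I, -1))
Function('C')(j) = Rational(8, 7) (Function('C')(j) = Mul(8, Pow(7, -1)) = Mul(8, Rational(1, 7)) = Rational(8, 7))
Mul(-1, Add(Function('y')(Function('a')(-5), -20), Mul(-1, Function('C')(0)))) = Mul(-1, Add(Add(25, Mul(-1, -20)), Mul(-1, Rational(8, 7)))) = Mul(-1, Add(Add(25, 20), Rational(-8, 7))) = Mul(-1, Add(45, Rational(-8, 7))) = Mul(-1, Rational(307, 7)) = Rational(-307, 7)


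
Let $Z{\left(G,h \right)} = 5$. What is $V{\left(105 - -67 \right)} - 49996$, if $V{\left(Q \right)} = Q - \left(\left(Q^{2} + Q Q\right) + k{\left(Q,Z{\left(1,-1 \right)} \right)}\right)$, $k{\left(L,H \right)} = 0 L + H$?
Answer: $-108997$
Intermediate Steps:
$k{\left(L,H \right)} = H$ ($k{\left(L,H \right)} = 0 + H = H$)
$V{\left(Q \right)} = -5 + Q - 2 Q^{2}$ ($V{\left(Q \right)} = Q - \left(\left(Q^{2} + Q Q\right) + 5\right) = Q - \left(\left(Q^{2} + Q^{2}\right) + 5\right) = Q - \left(2 Q^{2} + 5\right) = Q - \left(5 + 2 Q^{2}\right) = -5 + Q - 2 Q^{2}$)
$V{\left(105 - -67 \right)} - 49996 = \left(-5 + \left(105 - -67\right) - 2 \left(105 - -67\right)^{2}\right) - 49996 = \left(-5 + \left(105 + 67\right) - 2 \left(105 + 67\right)^{2}\right) - 49996 = \left(-5 + 172 - 2 \cdot 172^{2}\right) - 49996 = \left(-5 + 172 - 59168\right) - 49996 = -59001 - 49996 = -108997$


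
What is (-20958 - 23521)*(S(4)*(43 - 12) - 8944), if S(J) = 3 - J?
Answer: 399199025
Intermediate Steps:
(-20958 - 23521)*(S(4)*(43 - 12) - 8944) = (-20958 - 23521)*((3 - 1*4)*(43 - 12) - 8944) = -44479*((3 - 4)*31 - 8944) = -44479*(-1*31 - 8944) = -44479*(-31 - 8944) = -44479*(-8975) = 399199025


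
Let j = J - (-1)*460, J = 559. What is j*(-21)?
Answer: -21399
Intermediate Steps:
j = 1019 (j = 559 - (-1)*460 = 559 - 1*(-460) = 559 + 460 = 1019)
j*(-21) = 1019*(-21) = -21399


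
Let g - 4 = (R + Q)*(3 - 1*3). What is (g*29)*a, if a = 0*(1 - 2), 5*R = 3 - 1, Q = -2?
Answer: 0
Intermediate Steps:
R = ⅖ (R = (3 - 1)/5 = (⅕)*2 = ⅖ ≈ 0.40000)
a = 0 (a = 0*(-1) = 0)
g = 4 (g = 4 + (⅖ - 2)*(3 - 1*3) = 4 - 8*(3 - 3)/5 = 4 - 8/5*0 = 4 + 0 = 4)
(g*29)*a = (4*29)*0 = 116*0 = 0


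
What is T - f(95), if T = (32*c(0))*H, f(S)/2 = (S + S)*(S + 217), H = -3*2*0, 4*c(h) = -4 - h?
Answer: -118560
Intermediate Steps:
c(h) = -1 - h/4 (c(h) = (-4 - h)/4 = -1 - h/4)
H = 0 (H = -6*0 = 0)
f(S) = 4*S*(217 + S) (f(S) = 2*((S + S)*(S + 217)) = 2*((2*S)*(217 + S)) = 2*(2*S*(217 + S)) = 4*S*(217 + S))
T = 0 (T = (32*(-1 - ¼*0))*0 = (32*(-1 + 0))*0 = (32*(-1))*0 = -32*0 = 0)
T - f(95) = 0 - 4*95*(217 + 95) = 0 - 4*95*312 = 0 - 1*118560 = 0 - 118560 = -118560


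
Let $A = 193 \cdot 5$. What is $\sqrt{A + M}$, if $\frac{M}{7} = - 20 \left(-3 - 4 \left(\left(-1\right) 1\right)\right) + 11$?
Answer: $\sqrt{902} \approx 30.033$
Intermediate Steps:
$M = -63$ ($M = 7 \left(- 20 \left(-3 - 4 \left(\left(-1\right) 1\right)\right) + 11\right) = 7 \left(- 20 \left(-3 - -4\right) + 11\right) = 7 \left(- 20 \left(-3 + 4\right) + 11\right) = 7 \left(\left(-20\right) 1 + 11\right) = 7 \left(-20 + 11\right) = 7 \left(-9\right) = -63$)
$A = 965$
$\sqrt{A + M} = \sqrt{965 - 63} = \sqrt{902}$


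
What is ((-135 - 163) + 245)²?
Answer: 2809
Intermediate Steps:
((-135 - 163) + 245)² = (-298 + 245)² = (-53)² = 2809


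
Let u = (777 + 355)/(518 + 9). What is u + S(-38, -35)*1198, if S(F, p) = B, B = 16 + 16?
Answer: 20204204/527 ≈ 38338.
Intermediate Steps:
B = 32
S(F, p) = 32
u = 1132/527 ≈ 2.1480
u + S(-38, -35)*1198 = 1132/527 + 32*1198 = 1132/527 + 38336 = 20204204/527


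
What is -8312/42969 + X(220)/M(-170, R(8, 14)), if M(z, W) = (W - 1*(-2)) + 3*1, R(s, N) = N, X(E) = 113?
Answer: 4697569/816411 ≈ 5.7539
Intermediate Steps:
M(z, W) = 5 + W (M(z, W) = (W + 2) + 3 = (2 + W) + 3 = 5 + W)
-8312/42969 + X(220)/M(-170, R(8, 14)) = -8312/42969 + 113/(5 + 14) = -8312*1/42969 + 113/19 = -8312/42969 + 113*(1/19) = -8312/42969 + 113/19 = 4697569/816411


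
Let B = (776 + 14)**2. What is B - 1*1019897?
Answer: -395797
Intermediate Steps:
B = 624100 (B = 790**2 = 624100)
B - 1*1019897 = 624100 - 1*1019897 = 624100 - 1019897 = -395797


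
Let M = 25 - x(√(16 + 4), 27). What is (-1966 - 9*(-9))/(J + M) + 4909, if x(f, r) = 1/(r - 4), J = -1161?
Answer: 4424504/901 ≈ 4910.7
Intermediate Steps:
x(f, r) = 1/(-4 + r)
M = 574/23 (M = 25 - 1/(-4 + 27) = 25 - 1/23 = 574/23 ≈ 24.957)
(-1966 - 9*(-9))/(J + M) + 4909 = (-1966 - 9*(-9))/(-1161 + 574/23) + 4909 = (-1966 + 81)/(-26129/23) + 4909 = -1885*(-23/26129) + 4909 = 1495/901 + 4909 = 4424504/901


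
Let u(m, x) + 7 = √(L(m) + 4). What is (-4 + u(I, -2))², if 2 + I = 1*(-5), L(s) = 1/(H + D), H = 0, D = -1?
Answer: (11 - √3)² ≈ 85.895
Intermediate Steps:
L(s) = -1 (L(s) = 1/(0 - 1) = 1/(-1) = -1)
I = -7 (I = -2 + 1*(-5) = -2 - 5 = -7)
u(m, x) = -7 + √3 (u(m, x) = -7 + √(-1 + 4) = -7 + √3)
(-4 + u(I, -2))² = (-4 + (-7 + √3))² = (-11 + √3)²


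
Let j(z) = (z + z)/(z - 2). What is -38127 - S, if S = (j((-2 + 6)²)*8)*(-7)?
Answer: -37999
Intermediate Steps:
j(z) = 2*z/(-2 + z) (j(z) = (2*z)/(-2 + z) = 2*z/(-2 + z))
S = -128 (S = ((2*(-2 + 6)²/(-2 + (-2 + 6)²))*8)*(-7) = ((2*4²/(-2 + 4²))*8)*(-7) = ((2*16/(-2 + 16))*8)*(-7) = ((2*16/14)*8)*(-7) = ((2*16*(1/14))*8)*(-7) = ((16/7)*8)*(-7) = (128/7)*(-7) = -128)
-38127 - S = -38127 - 1*(-128) = -38127 + 128 = -37999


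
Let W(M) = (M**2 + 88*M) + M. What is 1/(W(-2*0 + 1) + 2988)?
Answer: 1/3078 ≈ 0.00032489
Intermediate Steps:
W(M) = M**2 + 89*M
1/(W(-2*0 + 1) + 2988) = 1/((-2*0 + 1)*(89 + (-2*0 + 1)) + 2988) = 1/((0 + 1)*(89 + (0 + 1)) + 2988) = 1/(1*(89 + 1) + 2988) = 1/(1*90 + 2988) = 1/(90 + 2988) = 1/3078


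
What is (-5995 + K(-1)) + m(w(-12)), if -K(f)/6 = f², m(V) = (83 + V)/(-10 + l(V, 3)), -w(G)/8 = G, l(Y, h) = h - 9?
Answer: -96195/16 ≈ -6012.2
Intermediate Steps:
l(Y, h) = -9 + h
w(G) = -8*G
m(V) = -83/16 - V/16 (m(V) = (83 + V)/(-10 + (-9 + 3)) = (83 + V)/(-10 - 6) = (83 + V)/(-16) = (83 + V)*(-1/16) = -83/16 - V/16)
K(f) = -6*f²
(-5995 + K(-1)) + m(w(-12)) = (-5995 - 6*(-1)²) + (-83/16 - (-1)*(-12)/2) = (-5995 - 6*1) + (-83/16 - 1/16*96) = (-5995 - 6) + (-83/16 - 6) = -6001 - 179/16 = -96195/16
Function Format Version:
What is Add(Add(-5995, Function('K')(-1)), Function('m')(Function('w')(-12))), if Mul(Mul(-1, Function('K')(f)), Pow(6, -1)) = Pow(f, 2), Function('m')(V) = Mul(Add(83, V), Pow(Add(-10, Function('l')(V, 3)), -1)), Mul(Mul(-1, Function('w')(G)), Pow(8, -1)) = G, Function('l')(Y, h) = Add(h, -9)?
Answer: Rational(-96195, 16) ≈ -6012.2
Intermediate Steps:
Function('l')(Y, h) = Add(-9, h)
Function('w')(G) = Mul(-8, G)
Function('m')(V) = Add(Rational(-83, 16), Mul(Rational(-1, 16), V)) (Function('m')(V) = Mul(Add(83, V), Pow(Add(-10, Add(-9, 3)), -1)) = Mul(Add(83, V), Pow(Add(-10, -6), -1)) = Mul(Add(83, V), Pow(-16, -1)) = Mul(Add(83, V), Rational(-1, 16)) = Add(Rational(-83, 16), Mul(Rational(-1, 16), V)))
Function('K')(f) = Mul(-6, Pow(f, 2))
Add(Add(-5995, Function('K')(-1)), Function('m')(Function('w')(-12))) = Add(Add(-5995, Mul(-6, Pow(-1, 2))), Add(Rational(-83, 16), Mul(Rational(-1, 16), Mul(-8, -12)))) = Add(Add(-5995, Mul(-6, 1)), Add(Rational(-83, 16), Mul(Rational(-1, 16), 96))) = Add(Add(-5995, -6), Add(Rational(-83, 16), -6)) = Add(-6001, Rational(-179, 16)) = Rational(-96195, 16)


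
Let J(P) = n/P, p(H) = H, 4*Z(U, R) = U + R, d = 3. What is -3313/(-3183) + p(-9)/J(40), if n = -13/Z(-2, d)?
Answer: 329539/41379 ≈ 7.9639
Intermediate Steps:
Z(U, R) = R/4 + U/4 (Z(U, R) = (U + R)/4 = (R + U)/4 = R/4 + U/4)
n = -52 (n = -13/((¼)*3 + (¼)*(-2)) = -13/(¾ - ½) = -13/¼ = -13*4 = -52)
J(P) = -52/P
-3313/(-3183) + p(-9)/J(40) = -3313/(-3183) - 9/((-52/40)) = -3313*(-1/3183) - 9/((-52*1/40)) = 3313/3183 - 9/(-13/10) = 3313/3183 - 9*(-10/13) = 3313/3183 + 90/13 = 329539/41379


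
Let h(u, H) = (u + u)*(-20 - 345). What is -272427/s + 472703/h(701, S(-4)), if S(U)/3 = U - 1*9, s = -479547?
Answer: -29091412277/81799528770 ≈ -0.35564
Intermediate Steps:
S(U) = -27 + 3*U (S(U) = 3*(U - 1*9) = 3*(U - 9) = 3*(-9 + U) = -27 + 3*U)
h(u, H) = -730*u (h(u, H) = (2*u)*(-365) = -730*u)
-272427/s + 472703/h(701, S(-4)) = -272427/(-479547) + 472703/((-730*701)) = -272427*(-1/479547) + 472703/(-511730) = 90809/159849 + 472703*(-1/511730) = 90809/159849 - 472703/511730 = -29091412277/81799528770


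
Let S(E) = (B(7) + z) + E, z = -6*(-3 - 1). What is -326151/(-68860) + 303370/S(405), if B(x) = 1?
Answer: 2103030313/2960980 ≈ 710.25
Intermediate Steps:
z = 24 (z = -6*(-4) = 24)
S(E) = 25 + E (S(E) = (1 + 24) + E = 25 + E)
-326151/(-68860) + 303370/S(405) = -326151/(-68860) + 303370/(25 + 405) = -326151*(-1/68860) + 303370/430 = 326151/68860 + 303370*(1/430) = 326151/68860 + 30337/43 = 2103030313/2960980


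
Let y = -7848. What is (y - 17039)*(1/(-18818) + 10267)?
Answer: -4808278027235/18818 ≈ -2.5551e+8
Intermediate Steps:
(y - 17039)*(1/(-18818) + 10267) = (-7848 - 17039)*(1/(-18818) + 10267) = -24887*(-1/18818 + 10267) = -24887*193204405/18818 = -4808278027235/18818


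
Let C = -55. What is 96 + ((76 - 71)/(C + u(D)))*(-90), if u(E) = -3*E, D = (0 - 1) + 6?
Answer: 717/7 ≈ 102.43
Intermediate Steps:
D = 5 (D = -1 + 6 = 5)
96 + ((76 - 71)/(C + u(D)))*(-90) = 96 + ((76 - 71)/(-55 - 3*5))*(-90) = 96 + (5/(-55 - 15))*(-90) = 96 + (5/(-70))*(-90) = 96 + (5*(-1/70))*(-90) = 96 - 1/14*(-90) = 96 + 45/7 = 717/7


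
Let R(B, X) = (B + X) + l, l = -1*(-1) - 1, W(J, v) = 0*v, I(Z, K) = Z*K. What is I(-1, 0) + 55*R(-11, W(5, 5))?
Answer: -605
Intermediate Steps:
I(Z, K) = K*Z
W(J, v) = 0
l = 0 (l = 1 - 1 = 0)
R(B, X) = B + X (R(B, X) = (B + X) + 0 = B + X)
I(-1, 0) + 55*R(-11, W(5, 5)) = 0*(-1) + 55*(-11 + 0) = 0 + 55*(-11) = 0 - 605 = -605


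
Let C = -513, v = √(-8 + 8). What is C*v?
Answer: 0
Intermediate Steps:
v = 0 (v = √0 = 0)
C*v = -513*0 = 0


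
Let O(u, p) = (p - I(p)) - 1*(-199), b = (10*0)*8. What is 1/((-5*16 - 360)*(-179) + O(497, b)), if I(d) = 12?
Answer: 1/78947 ≈ 1.2667e-5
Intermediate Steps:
b = 0 (b = 0*8 = 0)
O(u, p) = 187 + p (O(u, p) = (p - 1*12) - 1*(-199) = (p - 12) + 199 = (-12 + p) + 199 = 187 + p)
1/((-5*16 - 360)*(-179) + O(497, b)) = 1/((-5*16 - 360)*(-179) + (187 + 0)) = 1/((-80 - 360)*(-179) + 187) = 1/(-440*(-179) + 187) = 1/(78760 + 187) = 1/78947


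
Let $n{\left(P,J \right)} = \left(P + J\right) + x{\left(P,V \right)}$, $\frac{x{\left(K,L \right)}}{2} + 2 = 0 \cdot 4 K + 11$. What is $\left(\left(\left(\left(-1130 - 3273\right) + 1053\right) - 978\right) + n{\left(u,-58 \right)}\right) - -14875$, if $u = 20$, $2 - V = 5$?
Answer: $10527$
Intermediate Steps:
$V = -3$ ($V = 2 - 5 = -3$)
$x{\left(K,L \right)} = 18$ ($x{\left(K,L \right)} = -4 + 2 \left(0 \cdot 4 K + 11\right) = -4 + 2 \left(0 K + 11\right) = -4 + 2 \left(0 + 11\right) = -4 + 2 \cdot 11 = -4 + 22 = 18$)
$n{\left(P,J \right)} = 18 + J + P$ ($n{\left(P,J \right)} = \left(P + J\right) + 18 = \left(J + P\right) + 18 = 18 + J + P$)
$\left(\left(\left(\left(-1130 - 3273\right) + 1053\right) - 978\right) + n{\left(u,-58 \right)}\right) - -14875 = \left(\left(\left(\left(-1130 - 3273\right) + 1053\right) - 978\right) + \left(18 - 58 + 20\right)\right) - -14875 = \left(\left(\left(-4403 + 1053\right) - 978\right) - 20\right) + 14875 = \left(\left(-3350 - 978\right) - 20\right) + 14875 = \left(-4328 - 20\right) + 14875 = -4348 + 14875 = 10527$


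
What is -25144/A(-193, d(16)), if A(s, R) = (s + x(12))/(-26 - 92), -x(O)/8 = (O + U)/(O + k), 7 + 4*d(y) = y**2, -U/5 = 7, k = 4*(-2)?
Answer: -423856/21 ≈ -20184.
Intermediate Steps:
k = -8
U = -35 (U = -5*7 = -35)
d(y) = -7/4 + y**2/4
x(O) = -8*(-35 + O)/(-8 + O) (x(O) = -8*(O - 35)/(O - 8) = -8*(-35 + O)/(-8 + O))
A(s, R) = -23/59 - s/118 (A(s, R) = (s + 8*(35 - 1*12)/(-8 + 12))/(-26 - 92) = (s + 8*(35 - 12)/4)/(-118) = (s + 8*(1/4)*23)*(-1/118) = (s + 46)*(-1/118) = (46 + s)*(-1/118) = -23/59 - s/118)
-25144/A(-193, d(16)) = -25144/(-23/59 - 1/118*(-193)) = -25144/(-23/59 + 193/118) = -25144/147/118 = -25144*118/147 = -423856/21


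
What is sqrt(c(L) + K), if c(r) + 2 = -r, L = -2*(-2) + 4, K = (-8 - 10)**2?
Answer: sqrt(314) ≈ 17.720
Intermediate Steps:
K = 324 (K = (-18)**2 = 324)
L = 8 (L = 4 + 4 = 8)
c(r) = -2 - r
sqrt(c(L) + K) = sqrt((-2 - 1*8) + 324) = sqrt((-2 - 8) + 324) = sqrt(-10 + 324) = sqrt(314)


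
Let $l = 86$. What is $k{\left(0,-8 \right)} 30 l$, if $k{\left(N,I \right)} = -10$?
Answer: $-25800$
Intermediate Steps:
$k{\left(0,-8 \right)} 30 l = \left(-10\right) 30 \cdot 86 = \left(-300\right) 86 = -25800$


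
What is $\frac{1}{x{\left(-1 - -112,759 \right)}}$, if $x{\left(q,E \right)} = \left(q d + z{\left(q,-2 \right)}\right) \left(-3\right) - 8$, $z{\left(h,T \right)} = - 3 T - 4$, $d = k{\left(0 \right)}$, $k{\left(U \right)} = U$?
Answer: $- \frac{1}{14} \approx -0.071429$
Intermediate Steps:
$d = 0$
$z{\left(h,T \right)} = -4 - 3 T$
$x{\left(q,E \right)} = -14$ ($x{\left(q,E \right)} = \left(q 0 - -2\right) \left(-3\right) - 8 = \left(0 + \left(-4 + 6\right)\right) \left(-3\right) - 8 = \left(0 + 2\right) \left(-3\right) - 8 = 2 \left(-3\right) - 8 = -6 - 8 = -14$)
$\frac{1}{x{\left(-1 - -112,759 \right)}} = \frac{1}{-14} = - \frac{1}{14}$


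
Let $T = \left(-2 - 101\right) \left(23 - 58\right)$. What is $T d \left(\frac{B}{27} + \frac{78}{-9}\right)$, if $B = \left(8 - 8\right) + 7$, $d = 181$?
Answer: $- \frac{148118635}{27} \approx -5.4859 \cdot 10^{6}$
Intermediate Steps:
$T = 3605$ ($T = \left(-103\right) \left(-35\right) = 3605$)
$B = 7$ ($B = 0 + 7 = 7$)
$T d \left(\frac{B}{27} + \frac{78}{-9}\right) = 3605 \cdot 181 \left(\frac{7}{27} + \frac{78}{-9}\right) = 652505 \left(7 \cdot \frac{1}{27} + 78 \left(- \frac{1}{9}\right)\right) = 652505 \left(\frac{7}{27} - \frac{26}{3}\right) = 652505 \left(- \frac{227}{27}\right) = - \frac{148118635}{27}$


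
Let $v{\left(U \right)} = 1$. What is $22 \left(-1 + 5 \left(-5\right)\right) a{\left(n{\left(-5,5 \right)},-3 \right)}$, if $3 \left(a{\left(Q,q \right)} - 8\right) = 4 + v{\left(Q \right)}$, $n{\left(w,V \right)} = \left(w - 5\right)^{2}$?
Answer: $- \frac{16588}{3} \approx -5529.3$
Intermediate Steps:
$n{\left(w,V \right)} = \left(-5 + w\right)^{2}$
$a{\left(Q,q \right)} = \frac{29}{3}$ ($a{\left(Q,q \right)} = 8 + \frac{4 + 1}{3} = 8 + \frac{1}{3} \cdot 5 = 8 + \frac{5}{3} = \frac{29}{3}$)
$22 \left(-1 + 5 \left(-5\right)\right) a{\left(n{\left(-5,5 \right)},-3 \right)} = 22 \left(-1 + 5 \left(-5\right)\right) \frac{29}{3} = 22 \left(-1 - 25\right) \frac{29}{3} = 22 \left(-26\right) \frac{29}{3} = \left(-572\right) \frac{29}{3} = - \frac{16588}{3}$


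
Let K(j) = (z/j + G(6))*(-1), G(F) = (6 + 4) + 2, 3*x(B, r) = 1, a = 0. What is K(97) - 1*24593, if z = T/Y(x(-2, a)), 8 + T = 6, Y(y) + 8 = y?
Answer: -54893761/2231 ≈ -24605.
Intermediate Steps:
x(B, r) = ⅓ (x(B, r) = (⅓)*1 = ⅓)
Y(y) = -8 + y
T = -2 (T = -8 + 6 = -2)
z = 6/23 (z = -2/(-8 + ⅓) = -2/(-23/3) = -2*(-3/23) = 6/23 ≈ 0.26087)
G(F) = 12 (G(F) = 10 + 2 = 12)
K(j) = -12 - 6/(23*j) (K(j) = (6/(23*j) + 12)*(-1) = (12 + 6/(23*j))*(-1) = -12 - 6/(23*j))
K(97) - 1*24593 = (-12 - 6/23/97) - 1*24593 = (-12 - 6/23*1/97) - 24593 = (-12 - 6/2231) - 24593 = -26778/2231 - 24593 = -54893761/2231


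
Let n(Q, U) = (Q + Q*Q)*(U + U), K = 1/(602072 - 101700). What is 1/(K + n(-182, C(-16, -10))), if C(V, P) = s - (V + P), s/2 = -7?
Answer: 500372/395598106177 ≈ 1.2648e-6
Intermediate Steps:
s = -14 (s = 2*(-7) = -14)
K = 1/500372 ≈ 1.9985e-6
C(V, P) = -14 - P - V (C(V, P) = -14 - (V + P) = -14 - (P + V) = -14 + (-P - V) = -14 - P - V)
n(Q, U) = 2*U*(Q + Q²) (n(Q, U) = (Q + Q²)*(2*U) = 2*U*(Q + Q²))
1/(K + n(-182, C(-16, -10))) = 1/(1/500372 + 2*(-182)*(-14 - 1*(-10) - 1*(-16))*(1 - 182)) = 1/(1/500372 + 2*(-182)*(-14 + 10 + 16)*(-181)) = 1/(1/500372 + 2*(-182)*12*(-181)) = 1/(1/500372 + 790608) = 1/(395598106177/500372) = 500372/395598106177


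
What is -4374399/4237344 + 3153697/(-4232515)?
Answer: -10626002814751/5978207346720 ≈ -1.7775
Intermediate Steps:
-4374399/4237344 + 3153697/(-4232515) = -4374399*1/4237344 + 3153697*(-1/4232515) = -1458133/1412448 - 3153697/4232515 = -10626002814751/5978207346720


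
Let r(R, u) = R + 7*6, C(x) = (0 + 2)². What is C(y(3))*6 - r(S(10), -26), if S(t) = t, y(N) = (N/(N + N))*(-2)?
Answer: -28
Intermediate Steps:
y(N) = -1 (y(N) = (N/((2*N)))*(-2) = (N*(1/(2*N)))*(-2) = (½)*(-2) = -1)
C(x) = 4 (C(x) = 2² = 4)
r(R, u) = 42 + R (r(R, u) = R + 42 = 42 + R)
C(y(3))*6 - r(S(10), -26) = 4*6 - (42 + 10) = 24 - 1*52 = 24 - 52 = -28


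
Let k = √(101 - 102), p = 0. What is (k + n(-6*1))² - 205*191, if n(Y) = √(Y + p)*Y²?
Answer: -46932 - 72*√6 ≈ -47108.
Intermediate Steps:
n(Y) = Y^(5/2) (n(Y) = √(Y + 0)*Y² = √Y*Y² = Y^(5/2))
k = I (k = √(-1) = I ≈ 1.0*I)
(k + n(-6*1))² - 205*191 = (I + (-6*1)^(5/2))² - 205*191 = (I + (-6)^(5/2))² - 39155 = (I + 36*I*√6)² - 39155 = -39155 + (I + 36*I*√6)²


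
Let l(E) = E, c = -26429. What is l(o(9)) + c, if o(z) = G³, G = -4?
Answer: -26493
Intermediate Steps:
o(z) = -64 (o(z) = (-4)³ = -64)
l(o(9)) + c = -64 - 26429 = -26493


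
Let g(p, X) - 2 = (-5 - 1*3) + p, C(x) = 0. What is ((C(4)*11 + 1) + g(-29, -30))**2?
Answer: 1156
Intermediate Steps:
g(p, X) = -6 + p (g(p, X) = 2 + ((-5 - 1*3) + p) = 2 + ((-5 - 3) + p) = 2 + (-8 + p) = -6 + p)
((C(4)*11 + 1) + g(-29, -30))**2 = ((0*11 + 1) + (-6 - 29))**2 = ((0 + 1) - 35)**2 = (1 - 35)**2 = (-34)**2 = 1156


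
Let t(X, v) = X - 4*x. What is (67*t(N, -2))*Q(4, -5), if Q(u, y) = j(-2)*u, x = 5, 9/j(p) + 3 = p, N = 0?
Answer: 9648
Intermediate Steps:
j(p) = 9/(-3 + p)
t(X, v) = -20 + X (t(X, v) = X - 4*5 = X - 20 = -20 + X)
Q(u, y) = -9*u/5 (Q(u, y) = (9/(-3 - 2))*u = (9/(-5))*u = (9*(-⅕))*u = -9*u/5)
(67*t(N, -2))*Q(4, -5) = (67*(-20 + 0))*(-9/5*4) = (67*(-20))*(-36/5) = -1340*(-36/5) = 9648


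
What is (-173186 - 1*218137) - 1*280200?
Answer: -671523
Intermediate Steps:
(-173186 - 1*218137) - 1*280200 = (-173186 - 218137) - 280200 = -391323 - 280200 = -671523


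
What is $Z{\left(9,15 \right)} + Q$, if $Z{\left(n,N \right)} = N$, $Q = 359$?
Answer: $374$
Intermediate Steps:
$Z{\left(9,15 \right)} + Q = 15 + 359 = 374$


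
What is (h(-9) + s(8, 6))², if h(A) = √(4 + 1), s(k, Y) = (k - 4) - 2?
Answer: (2 + √5)² ≈ 17.944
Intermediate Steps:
s(k, Y) = -6 + k (s(k, Y) = (-4 + k) - 2 = -6 + k)
h(A) = √5
(h(-9) + s(8, 6))² = (√5 + (-6 + 8))² = (√5 + 2)² = (2 + √5)²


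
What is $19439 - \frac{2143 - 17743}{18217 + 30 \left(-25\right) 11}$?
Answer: $\frac{193764113}{9967} \approx 19441.0$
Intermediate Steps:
$19439 - \frac{2143 - 17743}{18217 + 30 \left(-25\right) 11} = 19439 - - \frac{15600}{18217 - 8250} = 19439 - - \frac{15600}{9967} = 19439 + \frac{15600}{9967} = \frac{193764113}{9967}$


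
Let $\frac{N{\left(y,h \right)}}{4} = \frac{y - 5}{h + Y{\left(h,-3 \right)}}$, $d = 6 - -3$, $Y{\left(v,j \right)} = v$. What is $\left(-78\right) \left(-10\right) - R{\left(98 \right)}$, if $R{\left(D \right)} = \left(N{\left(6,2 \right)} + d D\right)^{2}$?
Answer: $-778909$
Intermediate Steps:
$d = 9$ ($d = 6 + 3 = 9$)
$N{\left(y,h \right)} = \frac{2 \left(-5 + y\right)}{h}$ ($N{\left(y,h \right)} = 4 \frac{y - 5}{h + h} = 4 \frac{-5 + y}{2 h} = \frac{2 \left(-5 + y\right)}{h}$)
$R{\left(D \right)} = \left(1 + 9 D\right)^{2}$ ($R{\left(D \right)} = \left(\frac{2 \left(-5 + 6\right)}{2} + 9 D\right)^{2} = \left(2 \cdot \frac{1}{2} \cdot 1 + 9 D\right)^{2} = \left(1 + 9 D\right)^{2}$)
$\left(-78\right) \left(-10\right) - R{\left(98 \right)} = \left(-78\right) \left(-10\right) - \left(1 + 9 \cdot 98\right)^{2} = 780 - \left(1 + 882\right)^{2} = 780 - 883^{2} = 780 - 779689 = -778909$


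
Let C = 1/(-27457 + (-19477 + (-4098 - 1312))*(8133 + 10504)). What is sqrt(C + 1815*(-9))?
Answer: I*sqrt(878633323279265821359)/231923238 ≈ 127.81*I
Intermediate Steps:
C = -1/463846476 (C = 1/(-27457 + (-19477 - 5410)*18637) = 1/(-27457 - 24887*18637) = 1/(-27457 - 463819019) = 1/(-463846476) = -1/463846476 ≈ -2.1559e-9)
sqrt(C + 1815*(-9)) = sqrt(-1/463846476 + 1815*(-9)) = sqrt(-1/463846476 - 16335) = sqrt(-7576932185461/463846476) = I*sqrt(878633323279265821359)/231923238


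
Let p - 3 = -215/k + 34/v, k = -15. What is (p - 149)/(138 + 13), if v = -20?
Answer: -4001/4530 ≈ -0.88322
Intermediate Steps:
p = 469/30 (p = 3 + (-215/(-15) + 34/(-20)) = 3 + (-215*(-1/15) + 34*(-1/20)) = 3 + (43/3 - 17/10) = 3 + 379/30 = 469/30 ≈ 15.633)
(p - 149)/(138 + 13) = (469/30 - 149)/(138 + 13) = -4001/30/151 = -4001/30*1/151 = -4001/4530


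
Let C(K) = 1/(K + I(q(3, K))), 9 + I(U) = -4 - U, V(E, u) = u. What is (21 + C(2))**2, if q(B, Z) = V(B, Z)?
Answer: 73984/169 ≈ 437.78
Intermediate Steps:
q(B, Z) = Z
I(U) = -13 - U (I(U) = -9 + (-4 - U) = -13 - U)
C(K) = -1/13 (C(K) = 1/(K + (-13 - K)) = 1/(-13) = -1/13)
(21 + C(2))**2 = (21 - 1/13)**2 = (272/13)**2 = 73984/169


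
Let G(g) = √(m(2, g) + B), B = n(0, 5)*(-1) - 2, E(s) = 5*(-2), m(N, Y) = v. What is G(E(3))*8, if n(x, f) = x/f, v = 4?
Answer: 8*√2 ≈ 11.314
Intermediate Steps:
m(N, Y) = 4
E(s) = -10
B = -2 (B = (0/5)*(-1) - 2 = (0*(⅕))*(-1) - 2 = 0*(-1) - 2 = 0 - 2 = -2)
G(g) = √2 (G(g) = √(4 - 2) = √2)
G(E(3))*8 = √2*8 = 8*√2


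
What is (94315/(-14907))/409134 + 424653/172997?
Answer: 235447779375569/95918352381126 ≈ 2.4547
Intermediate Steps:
(94315/(-14907))/409134 + 424653/172997 = (94315*(-1/14907))*(1/409134) + 424653*(1/172997) = -94315/14907*1/409134 + 424653/172997 = -94315/6098960538 + 424653/172997 = 235447779375569/95918352381126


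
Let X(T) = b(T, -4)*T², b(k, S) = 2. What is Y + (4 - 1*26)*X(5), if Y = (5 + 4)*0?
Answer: -1100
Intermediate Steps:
X(T) = 2*T²
Y = 0 (Y = 9*0 = 0)
Y + (4 - 1*26)*X(5) = 0 + (4 - 1*26)*(2*5²) = 0 + (4 - 26)*(2*25) = 0 - 22*50 = 0 - 1100 = -1100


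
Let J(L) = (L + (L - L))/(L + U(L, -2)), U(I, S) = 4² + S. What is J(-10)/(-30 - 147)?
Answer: 5/354 ≈ 0.014124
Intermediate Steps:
U(I, S) = 16 + S
J(L) = L/(14 + L) (J(L) = (L + (L - L))/(L + (16 - 2)) = (L + 0)/(L + 14) = L/(14 + L))
J(-10)/(-30 - 147) = (-10/(14 - 10))/(-30 - 147) = -10/4/(-177) = -10*¼*(-1/177) = -5/2*(-1/177) = 5/354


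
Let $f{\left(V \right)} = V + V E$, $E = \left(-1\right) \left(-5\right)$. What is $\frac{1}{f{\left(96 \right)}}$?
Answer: $\frac{1}{576} \approx 0.0017361$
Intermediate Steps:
$E = 5$
$f{\left(V \right)} = 6 V$ ($f{\left(V \right)} = V + V 5 = V + 5 V = 6 V$)
$\frac{1}{f{\left(96 \right)}} = \frac{1}{6 \cdot 96} = \frac{1}{576}$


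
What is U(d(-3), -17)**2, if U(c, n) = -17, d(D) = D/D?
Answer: 289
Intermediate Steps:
d(D) = 1
U(d(-3), -17)**2 = (-17)**2 = 289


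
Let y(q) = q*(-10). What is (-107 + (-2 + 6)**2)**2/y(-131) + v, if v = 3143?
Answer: 4125611/1310 ≈ 3149.3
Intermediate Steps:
y(q) = -10*q
(-107 + (-2 + 6)**2)**2/y(-131) + v = (-107 + (-2 + 6)**2)**2/((-10*(-131))) + 3143 = (-107 + 4**2)**2/1310 + 3143 = (-107 + 16)**2*(1/1310) + 3143 = (-91)**2*(1/1310) + 3143 = 8281*(1/1310) + 3143 = 8281/1310 + 3143 = 4125611/1310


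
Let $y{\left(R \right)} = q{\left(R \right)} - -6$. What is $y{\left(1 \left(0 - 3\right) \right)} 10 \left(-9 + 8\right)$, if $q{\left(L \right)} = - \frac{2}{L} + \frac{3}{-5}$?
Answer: $- \frac{182}{3} \approx -60.667$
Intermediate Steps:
$q{\left(L \right)} = - \frac{3}{5} - \frac{2}{L}$ ($q{\left(L \right)} = - \frac{2}{L} + 3 \left(- \frac{1}{5}\right) = - \frac{2}{L} - \frac{3}{5} = - \frac{3}{5} - \frac{2}{L}$)
$y{\left(R \right)} = \frac{27}{5} - \frac{2}{R}$ ($y{\left(R \right)} = \left(- \frac{3}{5} - \frac{2}{R}\right) - -6 = \left(- \frac{3}{5} - \frac{2}{R}\right) + 6 = \frac{27}{5} - \frac{2}{R}$)
$y{\left(1 \left(0 - 3\right) \right)} 10 \left(-9 + 8\right) = \left(\frac{27}{5} - \frac{2}{1 \left(0 - 3\right)}\right) 10 \left(-9 + 8\right) = \left(\frac{27}{5} - \frac{2}{1 \left(-3\right)}\right) 10 \left(-1\right) = \left(\frac{27}{5} - \frac{2}{-3}\right) \left(-10\right) = \left(\frac{27}{5} - - \frac{2}{3}\right) \left(-10\right) = \left(\frac{27}{5} + \frac{2}{3}\right) \left(-10\right) = \frac{91}{15} \left(-10\right) = - \frac{182}{3}$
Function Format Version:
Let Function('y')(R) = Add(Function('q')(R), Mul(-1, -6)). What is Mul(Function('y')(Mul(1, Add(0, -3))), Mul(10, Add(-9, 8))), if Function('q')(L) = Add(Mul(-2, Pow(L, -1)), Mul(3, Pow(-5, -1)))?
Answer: Rational(-182, 3) ≈ -60.667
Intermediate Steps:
Function('q')(L) = Add(Rational(-3, 5), Mul(-2, Pow(L, -1))) (Function('q')(L) = Add(Mul(-2, Pow(L, -1)), Mul(3, Rational(-1, 5))) = Add(Mul(-2, Pow(L, -1)), Rational(-3, 5)) = Add(Rational(-3, 5), Mul(-2, Pow(L, -1))))
Function('y')(R) = Add(Rational(27, 5), Mul(-2, Pow(R, -1))) (Function('y')(R) = Add(Add(Rational(-3, 5), Mul(-2, Pow(R, -1))), Mul(-1, -6)) = Add(Add(Rational(-3, 5), Mul(-2, Pow(R, -1))), 6) = Add(Rational(27, 5), Mul(-2, Pow(R, -1))))
Mul(Function('y')(Mul(1, Add(0, -3))), Mul(10, Add(-9, 8))) = Mul(Add(Rational(27, 5), Mul(-2, Pow(Mul(1, Add(0, -3)), -1))), Mul(10, Add(-9, 8))) = Mul(Add(Rational(27, 5), Mul(-2, Pow(Mul(1, -3), -1))), Mul(10, -1)) = Mul(Add(Rational(27, 5), Mul(-2, Pow(-3, -1))), -10) = Mul(Add(Rational(27, 5), Mul(-2, Rational(-1, 3))), -10) = Mul(Add(Rational(27, 5), Rational(2, 3)), -10) = Mul(Rational(91, 15), -10) = Rational(-182, 3)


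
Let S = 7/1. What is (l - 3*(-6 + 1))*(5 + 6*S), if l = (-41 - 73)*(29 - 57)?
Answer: 150729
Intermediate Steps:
l = 3192 (l = -114*(-28) = 3192)
S = 7 (S = 7*1 = 7)
(l - 3*(-6 + 1))*(5 + 6*S) = (3192 - 3*(-6 + 1))*(5 + 6*7) = (3192 - 3*(-5))*(5 + 42) = (3192 + 15)*47 = 3207*47 = 150729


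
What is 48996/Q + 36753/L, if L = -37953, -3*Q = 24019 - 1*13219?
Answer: -18443111/1265100 ≈ -14.578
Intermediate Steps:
Q = -3600 (Q = -(24019 - 1*13219)/3 = -(24019 - 13219)/3 = -1/3*10800 = -3600)
48996/Q + 36753/L = 48996/(-3600) + 36753/(-37953) = 48996*(-1/3600) + 36753*(-1/37953) = -1361/100 - 12251/12651 = -18443111/1265100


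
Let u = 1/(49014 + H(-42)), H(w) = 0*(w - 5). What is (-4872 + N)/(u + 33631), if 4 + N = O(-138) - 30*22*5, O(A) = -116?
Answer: -406424088/1648389835 ≈ -0.24656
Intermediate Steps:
H(w) = 0 (H(w) = 0*(-5 + w) = 0)
u = 1/49014 (u = 1/(49014 + 0) = 1/49014 ≈ 2.0402e-5)
N = -3420 (N = -4 + (-116 - 30*22*5) = -4 + (-116 - 660*5) = -4 + (-116 - 1*3300) = -4 + (-116 - 3300) = -4 - 3416 = -3420)
(-4872 + N)/(u + 33631) = (-4872 - 3420)/(1/49014 + 33631) = -8292/1648389835/49014 = -8292*49014/1648389835 = -406424088/1648389835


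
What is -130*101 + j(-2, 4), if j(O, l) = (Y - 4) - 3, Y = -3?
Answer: -13140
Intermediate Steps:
j(O, l) = -10 (j(O, l) = (-3 - 4) - 3 = -7 - 3 = -10)
-130*101 + j(-2, 4) = -130*101 - 10 = -13130 - 10 = -13140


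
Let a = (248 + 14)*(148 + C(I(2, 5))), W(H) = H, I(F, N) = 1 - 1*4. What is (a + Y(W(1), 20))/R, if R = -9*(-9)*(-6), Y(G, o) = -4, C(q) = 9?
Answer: -2285/27 ≈ -84.630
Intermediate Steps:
I(F, N) = -3 (I(F, N) = 1 - 4 = -3)
R = -486 (R = 81*(-6) = -486)
a = 41134 (a = (248 + 14)*(148 + 9) = 262*157 = 41134)
(a + Y(W(1), 20))/R = (41134 - 4)/(-486) = 41130*(-1/486) = -2285/27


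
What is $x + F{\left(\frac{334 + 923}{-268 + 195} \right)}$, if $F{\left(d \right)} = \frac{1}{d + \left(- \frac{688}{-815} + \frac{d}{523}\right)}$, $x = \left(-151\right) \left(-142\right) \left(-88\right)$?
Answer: $- \frac{963349628916013}{510547268} \approx -1.8869 \cdot 10^{6}$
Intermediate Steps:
$x = -1886896$ ($x = 21442 \left(-88\right) = -1886896$)
$F{\left(d \right)} = \frac{1}{\frac{688}{815} + \frac{524 d}{523}}$ ($F{\left(d \right)} = \frac{1}{d + \left(\left(-688\right) \left(- \frac{1}{815}\right) + d \frac{1}{523}\right)} = \frac{1}{d + \left(\frac{688}{815} + \frac{d}{523}\right)} = \frac{1}{\frac{688}{815} + \frac{524 d}{523}}$)
$x + F{\left(\frac{334 + 923}{-268 + 195} \right)} = -1886896 + \frac{426245}{4 \left(89956 + 106765 \frac{334 + 923}{-268 + 195}\right)} = -1886896 + \frac{426245}{4 \left(89956 + 106765 \frac{1257}{-73}\right)} = -1886896 + \frac{426245}{4 \left(89956 + 106765 \cdot 1257 \left(- \frac{1}{73}\right)\right)} = -1886896 + \frac{426245}{4 \left(89956 + 106765 \left(- \frac{1257}{73}\right)\right)} = -1886896 + \frac{426245}{4 \left(89956 - \frac{134203605}{73}\right)} = -1886896 + \frac{426245}{4 \left(- \frac{127636817}{73}\right)} = -1886896 + \frac{426245}{4} \left(- \frac{73}{127636817}\right) = -1886896 - \frac{31115885}{510547268} = - \frac{963349628916013}{510547268}$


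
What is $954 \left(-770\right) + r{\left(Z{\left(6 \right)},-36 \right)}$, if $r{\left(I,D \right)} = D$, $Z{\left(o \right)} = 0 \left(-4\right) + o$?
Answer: $-734616$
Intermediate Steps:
$Z{\left(o \right)} = o$ ($Z{\left(o \right)} = 0 + o = o$)
$954 \left(-770\right) + r{\left(Z{\left(6 \right)},-36 \right)} = 954 \left(-770\right) - 36 = -734580 - 36 = -734616$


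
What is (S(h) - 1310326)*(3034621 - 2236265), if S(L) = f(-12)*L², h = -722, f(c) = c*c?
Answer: 58882403486920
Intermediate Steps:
f(c) = c²
S(L) = 144*L² (S(L) = (-12)²*L² = 144*L²)
(S(h) - 1310326)*(3034621 - 2236265) = (144*(-722)² - 1310326)*(3034621 - 2236265) = (144*521284 - 1310326)*798356 = (75064896 - 1310326)*798356 = 73754570*798356 = 58882403486920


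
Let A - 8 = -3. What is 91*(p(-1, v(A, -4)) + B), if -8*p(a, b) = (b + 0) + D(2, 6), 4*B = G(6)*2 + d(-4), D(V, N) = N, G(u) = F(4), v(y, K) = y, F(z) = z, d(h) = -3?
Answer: -91/8 ≈ -11.375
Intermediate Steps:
A = 5 (A = 8 - 3 = 5)
G(u) = 4
B = 5/4 (B = (4*2 - 3)/4 = (8 - 3)/4 = (¼)*5 = 5/4 ≈ 1.2500)
p(a, b) = -¾ - b/8 (p(a, b) = -((b + 0) + 6)/8 = -(b + 6)/8 = -(6 + b)/8 = -¾ - b/8)
91*(p(-1, v(A, -4)) + B) = 91*((-¾ - ⅛*5) + 5/4) = 91*((-¾ - 5/8) + 5/4) = 91*(-11/8 + 5/4) = 91*(-⅛) = -91/8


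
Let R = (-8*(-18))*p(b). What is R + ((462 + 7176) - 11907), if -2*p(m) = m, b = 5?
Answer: -4629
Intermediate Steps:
p(m) = -m/2
R = -360 (R = (-8*(-18))*(-½*5) = 144*(-5/2) = -360)
R + ((462 + 7176) - 11907) = -360 + ((462 + 7176) - 11907) = -360 + (7638 - 11907) = -360 - 4269 = -4629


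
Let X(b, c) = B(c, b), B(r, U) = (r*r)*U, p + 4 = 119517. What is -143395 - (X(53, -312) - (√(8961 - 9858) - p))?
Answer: -5422140 + I*√897 ≈ -5.4221e+6 + 29.95*I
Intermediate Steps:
p = 119513 (p = -4 + 119517 = 119513)
B(r, U) = U*r² (B(r, U) = r²*U = U*r²)
X(b, c) = b*c²
-143395 - (X(53, -312) - (√(8961 - 9858) - p)) = -143395 - (53*(-312)² - (√(8961 - 9858) - 1*119513)) = -143395 - (53*97344 - (√(-897) - 119513)) = -143395 - (5159232 - (I*√897 - 119513)) = -143395 - (5159232 - (-119513 + I*√897)) = -143395 - (5159232 + (119513 - I*√897)) = -143395 - (5278745 - I*√897) = -143395 + (-5278745 + I*√897) = -5422140 + I*√897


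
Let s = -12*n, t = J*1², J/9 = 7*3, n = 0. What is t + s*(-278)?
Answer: 189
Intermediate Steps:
J = 189 (J = 9*(7*3) = 9*21 = 189)
t = 189 (t = 189*1² = 189*1 = 189)
s = 0 (s = -12*0 = 0)
t + s*(-278) = 189 + 0*(-278) = 189 + 0 = 189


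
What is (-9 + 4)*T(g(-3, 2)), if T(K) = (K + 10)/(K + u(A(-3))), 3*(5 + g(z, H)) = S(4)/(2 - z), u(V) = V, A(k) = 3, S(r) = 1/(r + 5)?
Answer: 3380/269 ≈ 12.565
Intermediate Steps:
S(r) = 1/(5 + r)
g(z, H) = -5 + 1/(27*(2 - z)) (g(z, H) = -5 + (1/((5 + 4)*(2 - z)))/3 = -5 + (1/(9*(2 - z)))/3 = -5 + 1/(27*(2 - z)))
T(K) = (10 + K)/(3 + K) (T(K) = (K + 10)/(K + 3) = (10 + K)/(3 + K))
(-9 + 4)*T(g(-3, 2)) = (-9 + 4)*((10 + (269 - 135*(-3))/(27*(-2 - 3)))/(3 + (269 - 135*(-3))/(27*(-2 - 3)))) = -5*(10 + (1/27)*(269 + 405)/(-5))/(3 + (1/27)*(269 + 405)/(-5)) = -5*(10 + (1/27)*(-1/5)*674)/(3 + (1/27)*(-1/5)*674) = -5*(10 - 674/135)/(3 - 674/135) = -5*676/((-269/135)*135) = -(-675)*676/(269*135) = -5*(-676/269) = 3380/269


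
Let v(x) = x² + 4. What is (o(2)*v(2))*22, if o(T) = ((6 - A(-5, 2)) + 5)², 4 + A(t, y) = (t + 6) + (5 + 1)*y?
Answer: 704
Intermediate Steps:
v(x) = 4 + x²
A(t, y) = 2 + t + 6*y (A(t, y) = -4 + ((t + 6) + (5 + 1)*y) = -4 + ((6 + t) + 6*y) = -4 + (6 + t + 6*y) = 2 + t + 6*y)
o(T) = 4 (o(T) = ((6 - (2 - 5 + 6*2)) + 5)² = ((6 - (2 - 5 + 12)) + 5)² = ((6 - 1*9) + 5)² = ((6 - 9) + 5)² = (-3 + 5)² = 2² = 4)
(o(2)*v(2))*22 = (4*(4 + 2²))*22 = (4*(4 + 4))*22 = (4*8)*22 = 32*22 = 704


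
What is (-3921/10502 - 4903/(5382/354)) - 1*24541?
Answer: -234224939245/9420294 ≈ -24864.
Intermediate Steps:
(-3921/10502 - 4903/(5382/354)) - 1*24541 = (-3921*1/10502 - 4903/(5382*(1/354))) - 24541 = (-3921/10502 - 4903/897/59) - 24541 = (-3921/10502 - 4903*59/897) - 24541 = (-3921/10502 - 289277/897) - 24541 = -3041504191/9420294 - 24541 = -234224939245/9420294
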